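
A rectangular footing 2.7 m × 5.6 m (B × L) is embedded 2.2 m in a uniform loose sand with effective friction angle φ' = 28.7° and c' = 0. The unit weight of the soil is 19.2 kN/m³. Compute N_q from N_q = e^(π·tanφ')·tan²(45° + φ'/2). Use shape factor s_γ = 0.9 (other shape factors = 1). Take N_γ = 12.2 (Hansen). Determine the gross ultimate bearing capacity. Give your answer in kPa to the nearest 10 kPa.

tan28.7° = 0.5475, so N_q = e^(π×0.5475)·tan²(59.35°) = 5.584 × 2.848 = 15.9.
q = γ·D_f = 19.2 × 2.2 = 42.24 kPa.
q·N_q = 42.24 × 15.903 = 671.75 kPa
0.5·γ·B·N_γ·s_γ = 0.5 × 19.2 × 2.7 × 12.2 × 0.9 = 284.6 kPa
q_ult = 671.75 + 284.6 = 956.35 kPa.

q_ult ≈ 960 kPa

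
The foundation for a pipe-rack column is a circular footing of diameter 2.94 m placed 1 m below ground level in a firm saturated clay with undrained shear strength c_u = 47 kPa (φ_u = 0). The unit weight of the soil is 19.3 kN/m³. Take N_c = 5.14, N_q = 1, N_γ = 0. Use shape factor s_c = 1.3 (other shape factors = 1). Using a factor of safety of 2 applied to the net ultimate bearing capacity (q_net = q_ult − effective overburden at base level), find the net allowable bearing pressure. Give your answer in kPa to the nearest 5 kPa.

q_all(net) ≈ 155 kPa

Effective surcharge at the founding depth q = γ·D_f = 19.3 × 1 = 19.3 kPa.
q_ult = c·N_c·s_c + q·N_q
     = 47 × 5.14 × 1.3 + 19.3 × 1
     = 314.05 + 19.3 = 333.35 kPa.
Net ultimate: q_net = 333.35 − 19.3 = 314.05 kPa.
q_all(net) = 314.05 / 2 = 157.03 kPa.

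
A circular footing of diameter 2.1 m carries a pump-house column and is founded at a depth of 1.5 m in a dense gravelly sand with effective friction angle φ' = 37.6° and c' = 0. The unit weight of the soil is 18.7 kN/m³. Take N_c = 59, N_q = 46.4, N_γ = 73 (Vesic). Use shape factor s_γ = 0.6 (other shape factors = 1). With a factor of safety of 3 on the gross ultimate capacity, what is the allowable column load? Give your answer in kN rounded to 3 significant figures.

P_all ≈ 2500 kN

q = γ·D_f = 18.7 × 1.5 = 28.05 kPa.
q·N_q = 28.05 × 46.4 = 1301.5 kPa
0.5·γ·B·N_γ·s_γ = 0.5 × 18.7 × 2.1 × 73 × 0.6 = 860.01 kPa
q_ult = 1301.5 + 860.01 = 2161.5 kPa.
Gross allowable pressure q_all = 2161.5 / 3 = 720.51 kPa.
Footing area = 3.4636 m², so allowable column load = 720.51 × 3.4636 = 2495.6 kN.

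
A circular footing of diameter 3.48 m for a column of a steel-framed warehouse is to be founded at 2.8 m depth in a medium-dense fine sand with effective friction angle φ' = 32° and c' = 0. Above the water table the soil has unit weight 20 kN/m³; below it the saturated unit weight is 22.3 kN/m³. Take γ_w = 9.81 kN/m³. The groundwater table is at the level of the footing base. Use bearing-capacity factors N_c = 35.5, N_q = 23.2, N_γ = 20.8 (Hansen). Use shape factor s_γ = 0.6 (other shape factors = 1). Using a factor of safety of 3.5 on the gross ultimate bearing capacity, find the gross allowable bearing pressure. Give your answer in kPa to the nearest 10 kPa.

q_all ≈ 450 kPa

Effective surcharge at the founding depth q = γ·D_f = 20 × 2.8 = 56 kPa.
The water table coincides with the base, so in the self-weight term γ → γ' = 12.49 kN/m³.
q_ult = q·N_q + 0.5·γ·B·N_γ·s_γ
     = 56 × 23.2 + 0.5 × 12.49 × 3.48 × 20.8 × 0.6
     = 1299.2 + 271.22 = 1570.4 kPa.
q_all = 1570.4 / 3.5 = 448.69 kPa.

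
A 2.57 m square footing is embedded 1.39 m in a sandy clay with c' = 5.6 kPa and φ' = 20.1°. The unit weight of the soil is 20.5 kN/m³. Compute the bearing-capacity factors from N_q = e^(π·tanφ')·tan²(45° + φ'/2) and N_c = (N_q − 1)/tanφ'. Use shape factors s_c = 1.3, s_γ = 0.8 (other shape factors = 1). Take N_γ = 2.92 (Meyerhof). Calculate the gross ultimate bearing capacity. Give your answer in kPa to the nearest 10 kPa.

q_ult ≈ 350 kPa

tan20.1° = 0.3659, so N_q = e^(π×0.3659)·tan²(55.05°) = 3.157 × 2.047 = 6.46.
N_c = (6.46 − 1)/tan20.1° = 14.93.
q = γ·D_f = 20.5 × 1.39 = 28.495 kPa.
c·N_c·s_c = 5.6 × 14.929 × 1.3 = 108.68 kPa
q·N_q = 28.495 × 6.4633 = 184.17 kPa
0.5·γ·B·N_γ·s_γ = 0.5 × 20.5 × 2.57 × 2.92 × 0.8 = 61.536 kPa
q_ult = 108.68 + 184.17 + 61.536 = 354.39 kPa.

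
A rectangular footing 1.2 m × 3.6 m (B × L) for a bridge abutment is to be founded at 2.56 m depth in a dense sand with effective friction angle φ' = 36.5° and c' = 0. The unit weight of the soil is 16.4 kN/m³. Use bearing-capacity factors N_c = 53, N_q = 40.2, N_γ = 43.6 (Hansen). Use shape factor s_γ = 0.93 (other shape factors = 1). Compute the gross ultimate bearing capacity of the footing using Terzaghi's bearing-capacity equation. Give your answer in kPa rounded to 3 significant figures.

q_ult ≈ 2090 kPa

q = γ·D_f = 16.4 × 2.56 = 41.984 kPa.
q·N_q = 41.984 × 40.2 = 1687.8 kPa
0.5·γ·B·N_γ·s_γ = 0.5 × 16.4 × 1.2 × 43.6 × 0.93 = 398.99 kPa
q_ult = 1687.8 + 398.99 = 2086.7 kPa.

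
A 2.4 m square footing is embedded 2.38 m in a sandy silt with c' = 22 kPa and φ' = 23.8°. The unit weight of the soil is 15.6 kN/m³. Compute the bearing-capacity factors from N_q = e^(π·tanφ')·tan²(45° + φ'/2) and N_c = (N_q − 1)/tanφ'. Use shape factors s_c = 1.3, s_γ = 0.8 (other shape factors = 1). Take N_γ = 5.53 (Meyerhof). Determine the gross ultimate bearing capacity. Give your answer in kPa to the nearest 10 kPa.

q_ult ≈ 980 kPa

tan23.8° = 0.4411, so N_q = e^(π×0.4411)·tan²(56.9°) = 3.997 × 2.353 = 9.41.
N_c = (9.41 − 1)/tan23.8° = 19.06.
q = γ·D_f = 15.6 × 2.38 = 37.128 kPa.
c·N_c·s_c = 22 × 19.059 × 1.3 = 545.09 kPa
q·N_q = 37.128 × 9.4061 = 349.23 kPa
0.5·γ·B·N_γ·s_γ = 0.5 × 15.6 × 2.4 × 5.53 × 0.8 = 82.817 kPa
q_ult = 545.09 + 349.23 + 82.817 = 977.14 kPa.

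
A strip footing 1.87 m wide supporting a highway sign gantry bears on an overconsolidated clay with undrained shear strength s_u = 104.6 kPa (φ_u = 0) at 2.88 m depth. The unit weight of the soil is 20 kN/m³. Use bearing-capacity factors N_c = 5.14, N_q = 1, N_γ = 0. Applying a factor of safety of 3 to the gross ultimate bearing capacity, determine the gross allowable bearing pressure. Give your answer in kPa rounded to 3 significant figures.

q_all ≈ 198 kPa

Overburden at base level: q = 20 × 2.88 = 57.6 kPa.
Cohesion term c·N_c = 104.6 × 5.14 = 537.64 kPa; surcharge term q·N_q = 57.6 × 1 = 57.6 kPa.
q_ult = 537.64 + 57.6 = 595.24 kPa.
q_all = q_ult / FS = 595.24 / 3 = 198.41 kPa.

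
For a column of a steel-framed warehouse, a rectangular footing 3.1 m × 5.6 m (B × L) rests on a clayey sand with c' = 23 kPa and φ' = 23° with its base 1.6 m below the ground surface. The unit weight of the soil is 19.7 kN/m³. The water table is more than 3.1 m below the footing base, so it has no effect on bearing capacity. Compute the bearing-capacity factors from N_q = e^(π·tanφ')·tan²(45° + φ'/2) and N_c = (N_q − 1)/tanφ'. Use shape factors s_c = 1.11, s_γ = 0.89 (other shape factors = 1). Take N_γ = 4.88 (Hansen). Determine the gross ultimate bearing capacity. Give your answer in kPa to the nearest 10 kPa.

q_ult ≈ 870 kPa

tan23° = 0.4245, so N_q = e^(π×0.4245)·tan²(56.5°) = 3.794 × 2.283 = 8.66.
N_c = (8.66 − 1)/tan23° = 18.05.
q = γ·D_f = 19.7 × 1.6 = 31.52 kPa.
c·N_c·s_c = 23 × 18.049 × 1.11 = 460.78 kPa
q·N_q = 31.52 × 8.6612 = 273 kPa
0.5·γ·B·N_γ·s_γ = 0.5 × 19.7 × 3.1 × 4.88 × 0.89 = 132.62 kPa
q_ult = 460.78 + 273 + 132.62 = 866.4 kPa.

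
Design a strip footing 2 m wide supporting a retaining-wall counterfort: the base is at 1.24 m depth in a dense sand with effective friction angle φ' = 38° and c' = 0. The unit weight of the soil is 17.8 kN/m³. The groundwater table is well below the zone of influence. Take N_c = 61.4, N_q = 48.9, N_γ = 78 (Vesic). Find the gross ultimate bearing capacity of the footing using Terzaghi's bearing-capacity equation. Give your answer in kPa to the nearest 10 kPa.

q = γ·D_f = 17.8 × 1.24 = 22.072 kPa.
q·N_q = 22.072 × 48.9 = 1079.3 kPa
0.5·γ·B·N_γ = 0.5 × 17.8 × 2 × 78 = 1388.4 kPa
q_ult = 1079.3 + 1388.4 = 2467.7 kPa.

q_ult ≈ 2470 kPa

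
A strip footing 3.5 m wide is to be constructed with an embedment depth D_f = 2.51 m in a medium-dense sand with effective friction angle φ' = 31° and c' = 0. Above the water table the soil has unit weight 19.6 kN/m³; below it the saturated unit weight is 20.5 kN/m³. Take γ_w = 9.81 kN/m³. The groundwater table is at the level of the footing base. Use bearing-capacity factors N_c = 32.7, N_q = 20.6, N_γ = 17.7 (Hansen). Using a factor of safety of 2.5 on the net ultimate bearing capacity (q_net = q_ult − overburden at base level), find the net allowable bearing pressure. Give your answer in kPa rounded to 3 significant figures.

Overburden at base level: q = 19.6 × 2.51 = 49.196 kPa.
Below the base the soil is submerged, so the ½γBN_γ term uses γ' = 20.5 − 9.81 = 10.69 kN/m³.
Surcharge term q·N_q = 49.196 × 20.6 = 1013.4 kPa; self-weight term 0.5·γ·B·N_γ = 0.5 × 10.69 × 3.5 × 17.7 = 331.12 kPa.
q_ult = 1013.4 + 331.12 = 1344.6 kPa.
q_net = 1344.6 − 49.196 = 1295.4 kPa.
q_all(net) = 1295.4 / 2.5 = 518.15 kPa.

q_all(net) ≈ 518 kPa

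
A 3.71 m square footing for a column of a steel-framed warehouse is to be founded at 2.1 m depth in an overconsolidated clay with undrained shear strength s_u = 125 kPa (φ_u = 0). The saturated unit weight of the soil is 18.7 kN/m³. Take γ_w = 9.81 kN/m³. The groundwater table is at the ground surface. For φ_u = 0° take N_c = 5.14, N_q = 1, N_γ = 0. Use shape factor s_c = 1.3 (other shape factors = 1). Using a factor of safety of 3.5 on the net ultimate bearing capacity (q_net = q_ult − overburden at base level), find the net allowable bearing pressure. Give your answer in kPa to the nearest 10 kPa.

γ' = 18.7 − 9.81 = 8.89 kN/m³ (submerged throughout). q = 8.89 × 2.1 = 18.669 kPa.
c·N_c·s_c = 125 × 5.14 × 1.3 = 835.25 kPa
q·N_q = 18.669 × 1 = 18.669 kPa
q_ult = 835.25 + 18.669 = 853.92 kPa.
q_net = 853.92 − 18.669 = 835.25 kPa.
q_all(net) = 835.25 / 3.5 = 238.64 kPa.

q_all(net) ≈ 240 kPa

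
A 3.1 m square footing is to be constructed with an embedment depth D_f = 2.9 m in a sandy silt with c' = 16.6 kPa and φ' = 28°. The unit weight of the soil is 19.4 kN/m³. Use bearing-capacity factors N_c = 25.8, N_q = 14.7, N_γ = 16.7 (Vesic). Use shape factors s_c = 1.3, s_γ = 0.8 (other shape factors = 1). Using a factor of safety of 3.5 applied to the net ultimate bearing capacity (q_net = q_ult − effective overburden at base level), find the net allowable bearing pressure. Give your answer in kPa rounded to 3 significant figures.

q_all(net) ≈ 494 kPa

q = γ·D_f = 19.4 × 2.9 = 56.26 kPa.
c·N_c·s_c = 16.6 × 25.8 × 1.3 = 556.76 kPa
q·N_q = 56.26 × 14.7 = 827.02 kPa
0.5·γ·B·N_γ·s_γ = 0.5 × 19.4 × 3.1 × 16.7 × 0.8 = 401.74 kPa
q_ult = 556.76 + 827.02 + 401.74 = 1785.5 kPa.
Net ultimate: q_net = 1785.5 − 56.26 = 1729.3 kPa.
q_all(net) = 1729.3 / 3.5 = 494.07 kPa.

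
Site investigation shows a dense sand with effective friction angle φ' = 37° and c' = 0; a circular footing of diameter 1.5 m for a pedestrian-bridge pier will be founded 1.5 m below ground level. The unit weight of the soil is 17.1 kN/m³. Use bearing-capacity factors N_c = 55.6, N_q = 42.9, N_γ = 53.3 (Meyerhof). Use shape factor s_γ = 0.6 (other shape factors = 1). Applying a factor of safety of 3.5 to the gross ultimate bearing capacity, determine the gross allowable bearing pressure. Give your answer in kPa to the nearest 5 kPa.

q_all ≈ 430 kPa

q = γ·D_f = 17.1 × 1.5 = 25.65 kPa.
q·N_q = 25.65 × 42.9 = 1100.4 kPa
0.5·γ·B·N_γ·s_γ = 0.5 × 17.1 × 1.5 × 53.3 × 0.6 = 410.14 kPa
q_ult = 1100.4 + 410.14 = 1510.5 kPa.
q_all = q_ult / FS = 1510.5 / 3.5 = 431.58 kPa.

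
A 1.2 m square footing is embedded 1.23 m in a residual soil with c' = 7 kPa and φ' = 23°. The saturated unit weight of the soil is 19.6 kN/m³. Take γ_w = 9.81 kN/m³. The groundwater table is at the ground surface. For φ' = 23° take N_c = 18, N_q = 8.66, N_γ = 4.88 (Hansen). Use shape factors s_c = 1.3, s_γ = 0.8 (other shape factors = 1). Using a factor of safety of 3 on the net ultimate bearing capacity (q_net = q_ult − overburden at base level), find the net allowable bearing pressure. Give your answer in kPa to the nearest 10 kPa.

q_all(net) ≈ 90 kPa

With the water table at the surface the whole profile is submerged: γ' = 19.6 − 9.81 = 9.79 kN/m³, so q = γ'·D_f = 12.042 kPa; the same γ' applies in the ½γBN_γ term.
q_ult = c·N_c·s_c + q·N_q + 0.5·γ·B·N_γ·s_γ
     = 7 × 18 × 1.3 + 12.042 × 8.66 + 0.5 × 9.79 × 1.2 × 4.88 × 0.8
     = 163.8 + 104.28 + 22.932 = 291.01 kPa.
q_net = 291.01 − 12.042 = 278.97 kPa.
q_all(net) = 278.97 / 3 = 92.991 kPa.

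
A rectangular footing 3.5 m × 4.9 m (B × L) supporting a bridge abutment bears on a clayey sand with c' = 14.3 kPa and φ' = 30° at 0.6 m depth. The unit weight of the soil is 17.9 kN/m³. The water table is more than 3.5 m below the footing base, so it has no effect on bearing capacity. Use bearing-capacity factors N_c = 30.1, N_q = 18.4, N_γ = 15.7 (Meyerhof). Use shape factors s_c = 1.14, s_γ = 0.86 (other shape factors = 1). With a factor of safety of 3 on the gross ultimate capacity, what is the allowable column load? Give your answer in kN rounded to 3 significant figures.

P_all ≈ 6350 kN

Effective surcharge at the founding depth q = γ·D_f = 17.9 × 0.6 = 10.74 kPa.
q_ult = c·N_c·s_c + q·N_q + 0.5·γ·B·N_γ·s_γ
     = 14.3 × 30.1 × 1.14 + 10.74 × 18.4 + 0.5 × 17.9 × 3.5 × 15.7 × 0.86
     = 490.69 + 197.62 + 422.95 = 1111.3 kPa.
Gross allowable pressure q_all = 1111.3 / 3 = 370.42 kPa.
Footing area = 17.15 m², so allowable column load = 370.42 × 17.15 = 6352.7 kN.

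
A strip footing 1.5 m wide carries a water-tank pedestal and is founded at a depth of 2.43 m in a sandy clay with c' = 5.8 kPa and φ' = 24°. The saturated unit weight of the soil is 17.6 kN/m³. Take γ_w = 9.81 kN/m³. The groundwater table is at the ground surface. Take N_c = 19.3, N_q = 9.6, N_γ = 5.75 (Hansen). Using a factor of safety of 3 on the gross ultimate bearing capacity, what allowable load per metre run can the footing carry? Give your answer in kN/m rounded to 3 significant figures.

With the water table at the surface the whole profile is submerged: γ' = 17.6 − 9.81 = 7.79 kN/m³, so q = γ'·D_f = 18.93 kPa; the same γ' applies in the ½γBN_γ term.
q_ult = c·N_c + q·N_q + 0.5·γ·B·N_γ
     = 5.8 × 19.3 + 18.93 × 9.6 + 0.5 × 7.79 × 1.5 × 5.75
     = 111.94 + 181.73 + 33.594 = 327.26 kPa.
Gross allowable pressure q_all = 327.26 / 3 = 109.09 kPa.
Allowable wall load = q_all × B = 109.09 × 1.5 = 163.63 kN per metre run.

≈ 164 kN/m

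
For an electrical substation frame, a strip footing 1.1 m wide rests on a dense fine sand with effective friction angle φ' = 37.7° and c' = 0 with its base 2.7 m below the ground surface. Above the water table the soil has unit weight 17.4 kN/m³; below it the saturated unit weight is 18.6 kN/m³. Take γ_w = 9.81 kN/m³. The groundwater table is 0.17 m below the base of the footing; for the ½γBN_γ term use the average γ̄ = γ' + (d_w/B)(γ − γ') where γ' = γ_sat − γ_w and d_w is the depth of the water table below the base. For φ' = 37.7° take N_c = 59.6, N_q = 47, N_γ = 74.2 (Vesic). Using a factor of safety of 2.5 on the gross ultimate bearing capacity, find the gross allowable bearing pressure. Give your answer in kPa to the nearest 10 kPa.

q_all ≈ 1050 kPa

Effective surcharge at the founding depth q = γ·D_f = 17.4 × 2.7 = 46.98 kPa.
With d_w = 0.17 m < B, γ̄ = 8.79 + (0.17/1.1) × (17.4 − 8.79) = 10.121 kN/m³.
q_ult = q·N_q + 0.5·γ·B·N_γ
     = 46.98 × 47 + 0.5 × 10.121 × 1.1 × 74.2
     = 2208.1 + 413.02 = 2621.1 kPa.
q_all = 2621.1 / 2.5 = 1048.4 kPa.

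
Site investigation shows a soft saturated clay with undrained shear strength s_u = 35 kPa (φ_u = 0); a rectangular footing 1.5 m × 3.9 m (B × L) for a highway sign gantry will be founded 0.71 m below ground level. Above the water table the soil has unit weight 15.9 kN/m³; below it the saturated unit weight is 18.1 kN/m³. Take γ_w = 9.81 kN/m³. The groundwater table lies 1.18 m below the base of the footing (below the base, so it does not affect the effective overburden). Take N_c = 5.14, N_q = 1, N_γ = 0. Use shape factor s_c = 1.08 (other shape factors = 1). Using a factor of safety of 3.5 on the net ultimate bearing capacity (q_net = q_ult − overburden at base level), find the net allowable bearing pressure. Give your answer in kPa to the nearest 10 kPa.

q_all(net) ≈ 60 kPa

Overburden at base level: q = 15.9 × 0.71 = 11.289 kPa.
Cohesion term c·N_c·s_c = 35 × 5.14 × 1.08 = 194.29 kPa; surcharge term q·N_q = 11.289 × 1 = 11.289 kPa.
q_ult = 194.29 + 11.289 = 205.58 kPa.
q_net = 205.58 − 11.289 = 194.29 kPa.
q_all(net) = 194.29 / 3.5 = 55.512 kPa.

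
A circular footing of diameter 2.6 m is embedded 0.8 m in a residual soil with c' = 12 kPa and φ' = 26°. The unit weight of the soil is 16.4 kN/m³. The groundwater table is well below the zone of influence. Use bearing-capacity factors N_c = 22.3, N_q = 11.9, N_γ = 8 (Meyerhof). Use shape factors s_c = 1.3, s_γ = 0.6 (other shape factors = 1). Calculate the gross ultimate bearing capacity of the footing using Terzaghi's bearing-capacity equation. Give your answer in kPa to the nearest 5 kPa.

q_ult ≈ 605 kPa

Effective surcharge at the founding depth q = γ·D_f = 16.4 × 0.8 = 13.12 kPa.
q_ult = c·N_c·s_c + q·N_q + 0.5·γ·B·N_γ·s_γ
     = 12 × 22.3 × 1.3 + 13.12 × 11.9 + 0.5 × 16.4 × 2.6 × 8 × 0.6
     = 347.88 + 156.13 + 102.34 = 606.34 kPa.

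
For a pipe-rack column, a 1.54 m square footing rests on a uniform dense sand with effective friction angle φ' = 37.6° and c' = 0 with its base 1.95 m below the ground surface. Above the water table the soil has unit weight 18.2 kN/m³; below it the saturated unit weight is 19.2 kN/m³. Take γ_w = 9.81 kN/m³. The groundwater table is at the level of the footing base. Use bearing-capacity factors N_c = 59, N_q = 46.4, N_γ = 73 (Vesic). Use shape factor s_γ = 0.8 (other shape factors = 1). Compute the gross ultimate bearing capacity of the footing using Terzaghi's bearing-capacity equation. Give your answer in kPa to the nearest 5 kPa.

Overburden at base level: q = 18.2 × 1.95 = 35.49 kPa.
Below the base the soil is submerged, so the ½γBN_γ term uses γ' = 19.2 − 9.81 = 9.39 kN/m³.
Surcharge term q·N_q = 35.49 × 46.4 = 1646.7 kPa; self-weight term 0.5·γ·B·N_γ·s_γ = 0.5 × 9.39 × 1.54 × 73 × 0.8 = 422.25 kPa.
q_ult = 1646.7 + 422.25 = 2069 kPa.

q_ult ≈ 2070 kPa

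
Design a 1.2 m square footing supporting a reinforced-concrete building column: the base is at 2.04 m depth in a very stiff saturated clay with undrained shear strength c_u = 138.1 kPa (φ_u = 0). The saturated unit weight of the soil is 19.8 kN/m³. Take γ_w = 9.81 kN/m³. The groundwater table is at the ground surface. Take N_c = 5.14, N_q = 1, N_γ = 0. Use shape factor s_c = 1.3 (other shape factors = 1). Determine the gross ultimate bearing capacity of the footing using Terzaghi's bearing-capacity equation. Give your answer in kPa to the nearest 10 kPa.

q_ult ≈ 940 kPa

With the water table at the surface the whole profile is submerged: γ' = 19.8 − 9.81 = 9.99 kN/m³, so q = γ'·D_f = 20.38 kPa.
q_ult = c·N_c·s_c + q·N_q
     = 138.1 × 5.14 × 1.3 + 20.38 × 1
     = 922.78 + 20.38 = 943.16 kPa.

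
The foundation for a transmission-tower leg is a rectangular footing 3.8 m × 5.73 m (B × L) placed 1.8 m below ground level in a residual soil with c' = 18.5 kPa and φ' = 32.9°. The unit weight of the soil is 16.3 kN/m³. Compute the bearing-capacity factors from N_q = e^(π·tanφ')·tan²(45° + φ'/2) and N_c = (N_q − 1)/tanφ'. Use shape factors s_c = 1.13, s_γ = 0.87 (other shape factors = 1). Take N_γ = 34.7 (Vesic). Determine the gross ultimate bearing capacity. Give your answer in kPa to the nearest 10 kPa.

q_ult ≈ 2490 kPa

tan32.9° = 0.6469, so N_q = e^(π×0.6469)·tan²(61.45°) = 7.632 × 3.378 = 25.78.
N_c = (25.78 − 1)/tan32.9° = 38.31.
Overburden at base level: q = 16.3 × 1.8 = 29.34 kPa.
Cohesion term c·N_c·s_c = 18.5 × 38.307 × 1.13 = 800.82 kPa; surcharge term q·N_q = 29.34 × 25.782 = 756.45 kPa; self-weight term 0.5·γ·B·N_γ·s_γ = 0.5 × 16.3 × 3.8 × 34.7 × 0.87 = 934.95 kPa.
q_ult = 800.82 + 756.45 + 934.95 = 2492.2 kPa.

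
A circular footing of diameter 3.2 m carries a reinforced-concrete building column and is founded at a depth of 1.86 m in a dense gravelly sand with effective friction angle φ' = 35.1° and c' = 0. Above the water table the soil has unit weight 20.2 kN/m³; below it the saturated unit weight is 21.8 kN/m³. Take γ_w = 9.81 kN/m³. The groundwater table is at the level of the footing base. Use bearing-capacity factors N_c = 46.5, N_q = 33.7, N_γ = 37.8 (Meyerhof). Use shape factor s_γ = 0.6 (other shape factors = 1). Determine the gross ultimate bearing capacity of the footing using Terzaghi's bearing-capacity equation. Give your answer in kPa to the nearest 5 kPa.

q = γ·D_f = 20.2 × 1.86 = 37.572 kPa.
For the ½γBN_γ term take γ' = 21.8 − 9.81 = 11.99 kN/m³ (soil below base is submerged).
q·N_q = 37.572 × 33.7 = 1266.2 kPa
0.5·γ·B·N_γ·s_γ = 0.5 × 11.99 × 3.2 × 37.8 × 0.6 = 435.09 kPa
q_ult = 1266.2 + 435.09 = 1701.3 kPa.

q_ult ≈ 1700 kPa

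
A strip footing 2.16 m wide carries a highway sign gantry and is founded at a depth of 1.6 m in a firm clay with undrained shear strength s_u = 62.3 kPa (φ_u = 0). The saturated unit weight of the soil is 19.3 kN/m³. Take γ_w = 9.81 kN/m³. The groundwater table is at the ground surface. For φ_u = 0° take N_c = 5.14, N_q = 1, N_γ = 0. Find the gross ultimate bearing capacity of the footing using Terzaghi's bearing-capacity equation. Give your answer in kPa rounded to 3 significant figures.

q_ult ≈ 335 kPa

γ' = 19.3 − 9.81 = 9.49 kN/m³ (submerged throughout). q = 9.49 × 1.6 = 15.184 kPa.
c·N_c = 62.3 × 5.14 = 320.22 kPa
q·N_q = 15.184 × 1 = 15.184 kPa
q_ult = 320.22 + 15.184 = 335.41 kPa.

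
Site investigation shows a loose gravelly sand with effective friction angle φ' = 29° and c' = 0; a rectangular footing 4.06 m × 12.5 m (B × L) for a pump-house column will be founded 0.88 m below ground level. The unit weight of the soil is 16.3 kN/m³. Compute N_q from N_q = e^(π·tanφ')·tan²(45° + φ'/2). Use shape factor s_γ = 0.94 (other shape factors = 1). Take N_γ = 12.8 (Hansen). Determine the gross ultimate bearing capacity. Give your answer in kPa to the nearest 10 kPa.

tan29° = 0.5543, so N_q = e^(π×0.5543)·tan²(59.5°) = 5.705 × 2.882 = 16.44.
Overburden at base level: q = 16.3 × 0.88 = 14.344 kPa.
Surcharge term q·N_q = 14.344 × 16.443 = 235.86 kPa; self-weight term 0.5·γ·B·N_γ·s_γ = 0.5 × 16.3 × 4.06 × 12.8 × 0.94 = 398.13 kPa.
q_ult = 235.86 + 398.13 = 633.99 kPa.

q_ult ≈ 630 kPa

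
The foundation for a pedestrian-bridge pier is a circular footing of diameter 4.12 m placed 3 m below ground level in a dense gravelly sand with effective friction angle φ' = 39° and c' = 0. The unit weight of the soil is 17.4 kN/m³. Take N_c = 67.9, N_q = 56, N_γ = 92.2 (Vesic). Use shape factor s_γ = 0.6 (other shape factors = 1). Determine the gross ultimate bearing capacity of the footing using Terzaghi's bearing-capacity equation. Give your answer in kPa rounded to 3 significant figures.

q_ult ≈ 4910 kPa

Overburden at base level: q = 17.4 × 3 = 52.2 kPa.
Surcharge term q·N_q = 52.2 × 56 = 2923.2 kPa; self-weight term 0.5·γ·B·N_γ·s_γ = 0.5 × 17.4 × 4.12 × 92.2 × 0.6 = 1982.9 kPa.
q_ult = 2923.2 + 1982.9 = 4906.1 kPa.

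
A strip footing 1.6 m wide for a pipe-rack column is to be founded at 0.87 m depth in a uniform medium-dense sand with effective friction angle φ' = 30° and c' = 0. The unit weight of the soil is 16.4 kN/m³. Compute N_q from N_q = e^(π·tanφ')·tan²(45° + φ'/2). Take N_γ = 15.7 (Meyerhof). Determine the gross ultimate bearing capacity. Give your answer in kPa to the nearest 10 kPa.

q_ult ≈ 470 kPa

tan30° = 0.5774, so N_q = e^(π×0.5774)·tan²(60°) = 6.134 × 3.0 = 18.4.
q = γ·D_f = 16.4 × 0.87 = 14.268 kPa.
q·N_q = 14.268 × 18.401 = 262.55 kPa
0.5·γ·B·N_γ = 0.5 × 16.4 × 1.6 × 15.7 = 205.98 kPa
q_ult = 262.55 + 205.98 = 468.53 kPa.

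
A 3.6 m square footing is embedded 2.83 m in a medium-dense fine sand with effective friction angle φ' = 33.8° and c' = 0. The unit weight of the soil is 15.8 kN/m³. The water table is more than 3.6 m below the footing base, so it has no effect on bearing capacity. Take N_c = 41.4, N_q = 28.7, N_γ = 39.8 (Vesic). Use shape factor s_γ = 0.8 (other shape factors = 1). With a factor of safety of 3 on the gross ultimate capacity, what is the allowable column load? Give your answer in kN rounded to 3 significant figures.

P_all ≈ 9460 kN

Overburden at base level: q = 15.8 × 2.83 = 44.714 kPa.
Surcharge term q·N_q = 44.714 × 28.7 = 1283.3 kPa; self-weight term 0.5·γ·B·N_γ·s_γ = 0.5 × 15.8 × 3.6 × 39.8 × 0.8 = 905.53 kPa.
q_ult = 1283.3 + 905.53 = 2188.8 kPa.
Gross allowable pressure q_all = 2188.8 / 3 = 729.61 kPa.
Footing area = 12.96 m², so allowable column load = 729.61 × 12.96 = 9455.7 kN.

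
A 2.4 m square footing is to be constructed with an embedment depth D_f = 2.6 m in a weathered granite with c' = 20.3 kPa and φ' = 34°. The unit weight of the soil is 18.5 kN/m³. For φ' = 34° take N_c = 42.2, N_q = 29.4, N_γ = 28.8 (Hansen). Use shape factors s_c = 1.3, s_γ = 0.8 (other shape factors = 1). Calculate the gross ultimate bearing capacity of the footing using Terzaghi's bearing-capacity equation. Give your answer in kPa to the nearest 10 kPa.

q_ult ≈ 3040 kPa

q = γ·D_f = 18.5 × 2.6 = 48.1 kPa.
c·N_c·s_c = 20.3 × 42.2 × 1.3 = 1113.7 kPa
q·N_q = 48.1 × 29.4 = 1414.1 kPa
0.5·γ·B·N_γ·s_γ = 0.5 × 18.5 × 2.4 × 28.8 × 0.8 = 511.49 kPa
q_ult = 1113.7 + 1414.1 + 511.49 = 3039.3 kPa.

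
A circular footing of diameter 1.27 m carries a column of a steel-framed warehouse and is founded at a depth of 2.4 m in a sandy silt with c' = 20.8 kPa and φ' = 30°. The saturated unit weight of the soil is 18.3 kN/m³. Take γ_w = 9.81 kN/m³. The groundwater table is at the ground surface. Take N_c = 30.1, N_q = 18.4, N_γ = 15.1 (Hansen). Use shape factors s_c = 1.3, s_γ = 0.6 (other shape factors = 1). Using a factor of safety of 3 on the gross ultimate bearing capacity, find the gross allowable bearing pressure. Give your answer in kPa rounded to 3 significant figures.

q_all ≈ 413 kPa

Water table at ground surface, so effective unit weight γ' = 18.3 − 9.81 = 8.49 kN/m³ is used throughout; overburden q = 8.49 × 2.4 = 20.376 kPa; the same γ' applies in the ½γBN_γ term.
Cohesion term c·N_c·s_c = 20.8 × 30.1 × 1.3 = 813.9 kPa; surcharge term q·N_q = 20.376 × 18.4 = 374.92 kPa; self-weight term 0.5·γ·B·N_γ·s_γ = 0.5 × 8.49 × 1.27 × 15.1 × 0.6 = 48.844 kPa.
q_ult = 813.9 + 374.92 + 48.844 = 1237.7 kPa.
q_all = 1237.7 / 3 = 412.56 kPa.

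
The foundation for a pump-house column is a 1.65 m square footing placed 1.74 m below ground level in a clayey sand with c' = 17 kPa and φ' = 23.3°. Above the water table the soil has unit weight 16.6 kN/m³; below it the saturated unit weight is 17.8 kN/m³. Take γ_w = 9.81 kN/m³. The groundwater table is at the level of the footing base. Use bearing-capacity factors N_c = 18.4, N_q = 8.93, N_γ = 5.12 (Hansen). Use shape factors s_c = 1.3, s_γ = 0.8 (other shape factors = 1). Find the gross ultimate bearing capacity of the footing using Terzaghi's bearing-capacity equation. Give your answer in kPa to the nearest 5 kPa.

q_ult ≈ 690 kPa

Overburden at base level: q = 16.6 × 1.74 = 28.884 kPa.
Below the base the soil is submerged, so the ½γBN_γ term uses γ' = 17.8 − 9.81 = 7.99 kN/m³.
Cohesion term c·N_c·s_c = 17 × 18.4 × 1.3 = 406.64 kPa; surcharge term q·N_q = 28.884 × 8.93 = 257.93 kPa; self-weight term 0.5·γ·B·N_γ·s_γ = 0.5 × 7.99 × 1.65 × 5.12 × 0.8 = 27 kPa.
q_ult = 406.64 + 257.93 + 27 = 691.57 kPa.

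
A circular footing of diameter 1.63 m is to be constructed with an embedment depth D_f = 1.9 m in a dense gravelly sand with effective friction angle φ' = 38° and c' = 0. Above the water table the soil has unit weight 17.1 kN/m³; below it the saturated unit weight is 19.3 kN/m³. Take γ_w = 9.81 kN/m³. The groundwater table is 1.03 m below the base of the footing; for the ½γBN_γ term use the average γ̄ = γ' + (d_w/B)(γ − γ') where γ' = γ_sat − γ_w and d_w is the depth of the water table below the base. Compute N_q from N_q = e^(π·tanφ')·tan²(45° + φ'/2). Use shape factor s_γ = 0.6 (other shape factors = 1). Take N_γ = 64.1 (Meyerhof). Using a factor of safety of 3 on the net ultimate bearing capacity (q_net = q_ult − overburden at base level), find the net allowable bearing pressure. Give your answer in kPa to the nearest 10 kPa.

q_all(net) ≈ 670 kPa

N_q = e^(π·tan38°)·tan²(64°) = 48.93.
Overburden at base level: q = 17.1 × 1.9 = 32.49 kPa.
The water table is 1.03 m below the base (< B = 1.63 m), so the ½γBN_γ term uses γ̄ = γ' + (d_w/B)(γ − γ') = 9.49 + (1.03/1.63)(17.1 − 9.49) = 14.299 kN/m³.
Surcharge term q·N_q = 32.49 × 48.933 = 1589.8 kPa; self-weight term 0.5·γ·B·N_γ·s_γ = 0.5 × 14.299 × 1.63 × 64.1 × 0.6 = 448.19 kPa.
q_ult = 1589.8 + 448.19 = 2038 kPa.
q_net = 2038 − 32.49 = 2005.5 kPa.
q_all(net) = 2005.5 / 3 = 668.51 kPa.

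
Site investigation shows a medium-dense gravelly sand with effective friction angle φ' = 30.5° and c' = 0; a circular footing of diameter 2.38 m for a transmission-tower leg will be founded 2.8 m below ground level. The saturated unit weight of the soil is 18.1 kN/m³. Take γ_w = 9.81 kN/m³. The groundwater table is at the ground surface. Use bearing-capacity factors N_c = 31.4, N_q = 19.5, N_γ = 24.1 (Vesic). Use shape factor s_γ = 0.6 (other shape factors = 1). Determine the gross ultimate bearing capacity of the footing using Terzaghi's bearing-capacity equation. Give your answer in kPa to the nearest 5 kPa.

Water table at ground surface, so effective unit weight γ' = 18.1 − 9.81 = 8.29 kN/m³ is used throughout; overburden q = 8.29 × 2.8 = 23.212 kPa; the same γ' applies in the ½γBN_γ term.
Surcharge term q·N_q = 23.212 × 19.5 = 452.63 kPa; self-weight term 0.5·γ·B·N_γ·s_γ = 0.5 × 8.29 × 2.38 × 24.1 × 0.6 = 142.65 kPa.
q_ult = 452.63 + 142.65 = 595.28 kPa.

q_ult ≈ 595 kPa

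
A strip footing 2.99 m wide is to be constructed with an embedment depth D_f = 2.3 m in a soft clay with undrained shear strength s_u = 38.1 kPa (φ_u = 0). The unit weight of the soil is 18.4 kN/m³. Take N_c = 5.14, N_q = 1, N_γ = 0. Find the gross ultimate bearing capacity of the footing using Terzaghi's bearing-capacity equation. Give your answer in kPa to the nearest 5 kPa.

Effective surcharge at the founding depth q = γ·D_f = 18.4 × 2.3 = 42.32 kPa.
q_ult = c·N_c + q·N_q
     = 38.1 × 5.14 + 42.32 × 1
     = 195.83 + 42.32 = 238.15 kPa.

q_ult ≈ 240 kPa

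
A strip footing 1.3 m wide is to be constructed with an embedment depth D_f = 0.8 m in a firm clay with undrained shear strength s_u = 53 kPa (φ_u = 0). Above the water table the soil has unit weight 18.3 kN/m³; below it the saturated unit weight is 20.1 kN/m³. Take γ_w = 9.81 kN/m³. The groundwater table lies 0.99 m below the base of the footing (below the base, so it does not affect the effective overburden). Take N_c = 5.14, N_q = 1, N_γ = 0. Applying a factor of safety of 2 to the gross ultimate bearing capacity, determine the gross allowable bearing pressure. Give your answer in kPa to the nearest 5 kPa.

q_all ≈ 145 kPa

Effective surcharge at the founding depth q = γ·D_f = 18.3 × 0.8 = 14.64 kPa.
q_ult = c·N_c + q·N_q
     = 53 × 5.14 + 14.64 × 1
     = 272.42 + 14.64 = 287.06 kPa.
q_all = q_ult / FS = 287.06 / 2 = 143.53 kPa.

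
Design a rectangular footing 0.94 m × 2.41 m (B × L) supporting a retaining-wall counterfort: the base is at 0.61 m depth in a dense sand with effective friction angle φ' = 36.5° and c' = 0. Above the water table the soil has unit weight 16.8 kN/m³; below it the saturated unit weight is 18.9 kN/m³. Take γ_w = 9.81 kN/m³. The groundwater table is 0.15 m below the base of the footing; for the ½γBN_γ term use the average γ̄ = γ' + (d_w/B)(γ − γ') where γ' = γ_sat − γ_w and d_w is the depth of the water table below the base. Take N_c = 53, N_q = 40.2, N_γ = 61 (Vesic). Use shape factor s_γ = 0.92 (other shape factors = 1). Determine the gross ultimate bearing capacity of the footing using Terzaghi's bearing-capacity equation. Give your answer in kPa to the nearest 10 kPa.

q_ult ≈ 680 kPa

Effective surcharge at the founding depth q = γ·D_f = 16.8 × 0.61 = 10.248 kPa.
With d_w = 0.15 m < B, γ̄ = 9.09 + (0.15/0.94) × (16.8 − 9.09) = 10.32 kN/m³.
q_ult = q·N_q + 0.5·γ·B·N_γ·s_γ
     = 10.248 × 40.2 + 0.5 × 10.32 × 0.94 × 61 × 0.92
     = 411.97 + 272.21 = 684.18 kPa.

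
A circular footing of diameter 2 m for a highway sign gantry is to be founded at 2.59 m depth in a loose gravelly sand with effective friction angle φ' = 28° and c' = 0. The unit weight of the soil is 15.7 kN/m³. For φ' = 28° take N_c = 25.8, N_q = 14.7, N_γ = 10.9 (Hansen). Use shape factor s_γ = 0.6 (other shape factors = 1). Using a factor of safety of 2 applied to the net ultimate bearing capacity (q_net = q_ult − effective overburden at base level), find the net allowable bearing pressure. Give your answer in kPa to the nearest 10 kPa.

Overburden at base level: q = 15.7 × 2.59 = 40.663 kPa.
Surcharge term q·N_q = 40.663 × 14.7 = 597.75 kPa; self-weight term 0.5·γ·B·N_γ·s_γ = 0.5 × 15.7 × 2 × 10.9 × 0.6 = 102.68 kPa.
q_ult = 597.75 + 102.68 = 700.42 kPa.
Net ultimate: q_net = 700.42 − 40.663 = 659.76 kPa.
q_all(net) = 659.76 / 2 = 329.88 kPa.

q_all(net) ≈ 330 kPa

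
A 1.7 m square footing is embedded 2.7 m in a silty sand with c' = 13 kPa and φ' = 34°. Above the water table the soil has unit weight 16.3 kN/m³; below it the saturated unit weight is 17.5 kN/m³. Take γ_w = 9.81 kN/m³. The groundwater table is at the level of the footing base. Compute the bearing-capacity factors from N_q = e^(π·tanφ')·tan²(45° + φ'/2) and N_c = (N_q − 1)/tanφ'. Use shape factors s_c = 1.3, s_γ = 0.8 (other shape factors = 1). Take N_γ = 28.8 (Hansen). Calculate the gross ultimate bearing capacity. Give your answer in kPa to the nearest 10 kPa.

q_ult ≈ 2160 kPa

tan34° = 0.6745, so N_q = e^(π×0.6745)·tan²(62°) = 8.323 × 3.537 = 29.44.
N_c = (29.44 − 1)/tan34° = 42.16.
Effective surcharge at the founding depth q = γ·D_f = 16.3 × 2.7 = 44.01 kPa.
The water table coincides with the base, so in the self-weight term γ → γ' = 7.69 kN/m³.
q_ult = c·N_c·s_c + q·N_q + 0.5·γ·B·N_γ·s_γ
     = 13 × 42.164 × 1.3 + 44.01 × 29.44 + 0.5 × 7.69 × 1.7 × 28.8 × 0.8
     = 712.57 + 1295.6 + 150.6 = 2158.8 kPa.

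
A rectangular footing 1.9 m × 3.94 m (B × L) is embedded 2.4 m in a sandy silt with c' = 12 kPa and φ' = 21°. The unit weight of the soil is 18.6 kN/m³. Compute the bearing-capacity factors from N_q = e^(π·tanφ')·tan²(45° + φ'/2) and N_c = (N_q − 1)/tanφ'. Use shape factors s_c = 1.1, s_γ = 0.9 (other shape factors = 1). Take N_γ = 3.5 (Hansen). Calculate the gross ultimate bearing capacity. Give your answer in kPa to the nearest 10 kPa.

q_ult ≈ 580 kPa

tan21° = 0.3839, so N_q = e^(π×0.3839)·tan²(55.5°) = 3.34 × 2.117 = 7.07.
N_c = (7.07 − 1)/tan21° = 15.81.
q = γ·D_f = 18.6 × 2.4 = 44.64 kPa.
c·N_c·s_c = 12 × 15.815 × 1.1 = 208.76 kPa
q·N_q = 44.64 × 7.0708 = 315.64 kPa
0.5·γ·B·N_γ·s_γ = 0.5 × 18.6 × 1.9 × 3.5 × 0.9 = 55.661 kPa
q_ult = 208.76 + 315.64 + 55.661 = 580.06 kPa.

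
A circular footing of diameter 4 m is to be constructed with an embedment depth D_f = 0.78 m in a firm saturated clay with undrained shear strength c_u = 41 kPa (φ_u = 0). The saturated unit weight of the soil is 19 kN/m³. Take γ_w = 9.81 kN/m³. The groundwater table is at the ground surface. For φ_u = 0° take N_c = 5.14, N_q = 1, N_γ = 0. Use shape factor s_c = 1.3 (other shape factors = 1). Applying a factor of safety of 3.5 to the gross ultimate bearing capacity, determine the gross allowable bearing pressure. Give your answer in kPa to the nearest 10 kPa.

q_all ≈ 80 kPa

Water table at ground surface, so effective unit weight γ' = 19 − 9.81 = 9.19 kN/m³ is used throughout; overburden q = 9.19 × 0.78 = 7.1682 kPa.
Cohesion term c·N_c·s_c = 41 × 5.14 × 1.3 = 273.96 kPa; surcharge term q·N_q = 7.1682 × 1 = 7.1682 kPa.
q_ult = 273.96 + 7.1682 = 281.13 kPa.
q_all = q_ult / FS = 281.13 / 3.5 = 80.323 kPa.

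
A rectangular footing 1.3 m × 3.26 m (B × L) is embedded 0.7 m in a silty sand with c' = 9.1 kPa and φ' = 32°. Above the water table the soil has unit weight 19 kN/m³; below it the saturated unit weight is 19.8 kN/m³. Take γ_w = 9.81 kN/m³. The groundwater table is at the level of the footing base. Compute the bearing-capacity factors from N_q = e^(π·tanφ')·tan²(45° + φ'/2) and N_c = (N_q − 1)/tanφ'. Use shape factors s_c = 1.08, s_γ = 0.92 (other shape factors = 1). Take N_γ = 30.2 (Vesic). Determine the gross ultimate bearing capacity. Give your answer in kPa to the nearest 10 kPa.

tan32° = 0.6249, so N_q = e^(π×0.6249)·tan²(61°) = 7.121 × 3.255 = 23.18.
N_c = (23.18 − 1)/tan32° = 35.49.
Effective surcharge at the founding depth q = γ·D_f = 19 × 0.7 = 13.3 kPa.
The water table coincides with the base, so in the self-weight term γ → γ' = 9.99 kN/m³.
q_ult = c·N_c·s_c + q·N_q + 0.5·γ·B·N_γ·s_γ
     = 9.1 × 35.49 × 1.08 + 13.3 × 23.177 + 0.5 × 9.99 × 1.3 × 30.2 × 0.92
     = 348.8 + 308.25 + 180.42 = 837.46 kPa.

q_ult ≈ 840 kPa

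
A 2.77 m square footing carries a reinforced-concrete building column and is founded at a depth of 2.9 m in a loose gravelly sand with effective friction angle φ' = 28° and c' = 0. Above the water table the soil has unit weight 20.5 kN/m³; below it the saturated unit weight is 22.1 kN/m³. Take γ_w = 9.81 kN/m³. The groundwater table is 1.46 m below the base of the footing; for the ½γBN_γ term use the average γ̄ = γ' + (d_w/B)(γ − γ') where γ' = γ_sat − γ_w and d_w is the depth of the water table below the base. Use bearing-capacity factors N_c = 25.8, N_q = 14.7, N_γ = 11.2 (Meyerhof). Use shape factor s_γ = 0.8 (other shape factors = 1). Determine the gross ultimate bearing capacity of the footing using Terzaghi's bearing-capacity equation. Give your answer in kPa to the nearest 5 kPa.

q = γ·D_f = 20.5 × 2.9 = 59.45 kPa.
γ' = 12.29 kN/m³; averaging over the depth B below the base, γ̄ = γ' + (d_w/B)(γ − γ') = 16.617 kN/m³.
q·N_q = 59.45 × 14.7 = 873.91 kPa
0.5·γ·B·N_γ·s_γ = 0.5 × 16.617 × 2.77 × 11.2 × 0.8 = 206.21 kPa
q_ult = 873.91 + 206.21 = 1080.1 kPa.

q_ult ≈ 1080 kPa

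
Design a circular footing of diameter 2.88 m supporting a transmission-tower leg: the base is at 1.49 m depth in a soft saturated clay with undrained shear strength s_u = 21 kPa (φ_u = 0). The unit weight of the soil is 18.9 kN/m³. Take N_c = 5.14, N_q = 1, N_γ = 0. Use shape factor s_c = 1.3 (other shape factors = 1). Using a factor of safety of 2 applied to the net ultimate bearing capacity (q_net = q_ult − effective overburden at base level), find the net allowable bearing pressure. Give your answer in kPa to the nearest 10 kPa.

q = γ·D_f = 18.9 × 1.49 = 28.161 kPa.
c·N_c·s_c = 21 × 5.14 × 1.3 = 140.32 kPa
q·N_q = 28.161 × 1 = 28.161 kPa
q_ult = 140.32 + 28.161 = 168.48 kPa.
Net ultimate: q_net = 168.48 − 28.161 = 140.32 kPa.
q_all(net) = 140.32 / 2 = 70.161 kPa.

q_all(net) ≈ 70 kPa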